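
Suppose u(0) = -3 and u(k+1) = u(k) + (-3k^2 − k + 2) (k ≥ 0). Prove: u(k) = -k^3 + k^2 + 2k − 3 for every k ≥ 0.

Base case: u(0) = -3, and -0^3 + 0^2 + 2·0 − 3 = -3.
Assume u(r) = -r^3 + r^2 + 2r − 3.
Then u(r+1) = u(r) + (-3r^2 − r + 2) = (-r^3 + r^2 + 2r − 3) + (-3r^2 − r + 2) = -r^3 − 2r^2 + r − 1,
and -(r+1)^3 + (r+1)^2 + 2·(r+1) − 3 = -r^3 − 2r^2 + r − 1.
This completes the inductive step, so u(k) = -k^3 + k^2 + 2k − 3 for all k ≥ 0.

u(k) = -k^3 + k^2 + 2k − 3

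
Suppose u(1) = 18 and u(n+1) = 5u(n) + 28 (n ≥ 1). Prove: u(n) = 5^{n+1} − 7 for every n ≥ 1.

Base case: u(1) = 18, and 5^{1+1} − 7 = 25 − 7 = 18.
Assume u(j) = 5^{j+1} − 7 for some j ≥ 1.
Then u(j+1) = 5u(j) + 28 = 5·(5^{j+1} − 7) + 28 = 5^{j+2} − 35 + 28 = 5^{j+2} − 7.
By induction, u(n) = 5^{n+1} − 7 for all n ≥ 1.

u(n) = 5^{n+1} − 7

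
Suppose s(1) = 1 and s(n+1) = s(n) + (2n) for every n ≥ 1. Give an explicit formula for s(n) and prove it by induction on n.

Claim: s(n) = n^2 − n + 1.

Base case: s(1) = 1, and 1^2 − 1 + 1 = 1.
Assume s(r) = r^2 − r + 1.
Then s(r+1) = s(r) + (2r) = (r^2 − r + 1) + (2r) = r^2 + r + 1,
and (r+1)^2 − (r+1) + 1 = r^2 + r + 1.
By induction, s(n) = n^2 − n + 1 for all n ≥ 1.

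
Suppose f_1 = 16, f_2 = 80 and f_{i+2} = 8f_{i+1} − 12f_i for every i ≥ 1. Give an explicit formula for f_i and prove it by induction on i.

Claim: f_i = 2·2^i + 2·6^i.

Base cases: f_1 = 16 and 2·2^1 + 2·6^1 = 16; f_2 = 80 and 2·2^2 + 2·6^2 = 80.
Assume f_j = 2·2^j + 2·6^j for all 1 ≤ j ≤ k, where k ≥ 2.
Then f_{k+1} = 8f_k − 12f_{k−1} = 8·(2·2^k + 2·6^k) − 12·(2·2^{k−1} + 2·6^{k−1}) = 2·(8·2 − 12)2^{k−1} + 2·(8·6 − 12)6^{k−1} = 8·2^{k−1} + 72·6^{k−1} = 2·2^{k+1} + 2·6^{k+1}.
Hence f_i = 2·2^i + 2·6^i for every i ≥ 1, by strong induction.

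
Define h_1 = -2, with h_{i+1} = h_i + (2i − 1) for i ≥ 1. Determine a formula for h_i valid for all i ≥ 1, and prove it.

Claim: h_i = i^2 − 2i − 1.

Base case: h_1 = -2, and 1^2 − 2·1 − 1 = -2.
Assume h_r = r^2 − 2r − 1.
Then h_{r+1} = h_r + (2r − 1) = (r^2 − 2r − 1) + (2r − 1) = r^2 − 2,
and (r+1)^2 − 2·(r+1) − 1 = r^2 − 2.
Hence h_i = i^2 − 2i − 1 for every i ≥ 1, by induction.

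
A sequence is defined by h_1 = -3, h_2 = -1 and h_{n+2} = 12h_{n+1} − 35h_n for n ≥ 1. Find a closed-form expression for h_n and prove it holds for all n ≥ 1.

Claim: h_n = 7^n − 2·5^n.

Base cases: h_1 = -3 and 7^1 − 2·5^1 = -3; h_2 = -1 and 7^2 − 2·5^2 = -1.
Assume h_i = 7^i − 2·5^i for all 1 ≤ i ≤ j, where j ≥ 2.
Then h_{j+1} = 12h_j − 35h_{j−1} = 12·(7^j − 2·5^j) − 35·(7^{j−1} − 2·5^{j−1}) = (12·7 − 35)7^{j−1} − 2·(12·5 − 35)5^{j−1} = 49·7^{j−1} − 50·5^{j−1} = 7^{j+1} − 2·5^{j+1}.
This completes the inductive step, so h_n = 7^n − 2·5^n for all n ≥ 1.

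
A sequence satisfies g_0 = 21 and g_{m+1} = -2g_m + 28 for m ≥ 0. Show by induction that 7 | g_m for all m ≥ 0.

Base case: g_0 = 21 = 7·3, so 7 | g_0.
Assume 7 | g_r, so g_r = 7t for some integer t.
Then g_{r+1} = -2g_r + 28 = -2·(7t) + 28 = 7(-2t + 4), so 7 | g_{r+1}.
So the property holds for r+1, and by induction 7 | g_m for all m ≥ 0.

7 | g_m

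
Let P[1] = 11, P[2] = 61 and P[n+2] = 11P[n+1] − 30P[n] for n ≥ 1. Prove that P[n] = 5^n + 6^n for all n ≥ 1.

Base cases: P[1] = 11 and 5^1 + 6^1 = 11; P[2] = 61 and 5^2 + 6^2 = 61.
Assume P[i] = 5^i + 6^i for all 1 ≤ i ≤ j, where j ≥ 2.
Then P[j+1] = 11P[j] − 30P[j−1] = 11·(5^j + 6^j) − 30·(5^{j−1} + 6^{j−1}) = (11·5 − 30)5^{j−1} + (11·6 − 30)6^{j−1} = 25·5^{j−1} + 36·6^{j−1} = 5^{j+1} + 6^{j+1}.
This completes the inductive step, so P[n] = 5^n + 6^n for all n ≥ 1.

P[n] = 5^n + 6^n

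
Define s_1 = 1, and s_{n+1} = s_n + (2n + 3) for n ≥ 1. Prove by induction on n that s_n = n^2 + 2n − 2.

Base case: s_1 = 1, and 1^2 + 2·1 − 2 = 1.
Assume s_m = m^2 + 2m − 2.
Then s_{m+1} = s_m + (2m + 3) = (m^2 + 2m − 2) + (2m + 3) = m^2 + 4m + 1,
and (m+1)^2 + 2·(m+1) − 2 = m^2 + 4m + 1.
By induction, s_n = n^2 + 2n − 2 for all n ≥ 1.

s_n = n^2 + 2n − 2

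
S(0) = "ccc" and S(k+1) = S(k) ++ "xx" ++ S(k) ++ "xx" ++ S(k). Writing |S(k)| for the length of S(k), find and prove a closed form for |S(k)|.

Claim: |S(k)| = 5·3^k − 2.

Base case: |S(0)| = 3, and 5·3^0 − 2 = 3.
Assume |S(j)| = 5·3^j − 2.
Then |S(j+1)| = 3|S(j)| + 4 = 3(5·3^j − 2) + 4 = 5·3^{j+1} − 6 + 4 = 5·3^{j+1} − 2.
So the formula holds for j+1, and by induction |S(k)| = 5·3^k − 2 for all k ≥ 0.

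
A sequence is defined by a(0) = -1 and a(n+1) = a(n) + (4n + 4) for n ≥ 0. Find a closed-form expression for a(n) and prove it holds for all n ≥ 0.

Claim: a(n) = 2n^2 + 2n − 1.

Base case: a(0) = -1, and 2·0^2 + 2·0 − 1 = -1.
Assume a(m) = 2m^2 + 2m − 1.
Then a(m+1) = a(m) + (4m + 4) = (2m^2 + 2m − 1) + (4m + 4) = 2m^2 + 6m + 3,
and 2·(m+1)^2 + 2·(m+1) − 1 = 2m^2 + 6m + 3.
Hence a(n) = 2n^2 + 2n − 1 for every n ≥ 0, by induction.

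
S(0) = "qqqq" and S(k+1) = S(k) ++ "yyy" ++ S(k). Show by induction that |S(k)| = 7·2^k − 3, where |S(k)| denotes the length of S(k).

Base case: |S(0)| = 4, and 7·2^0 − 3 = 4.
Assume |S(m)| = 7·2^m − 3.
Then |S(m+1)| = |S(m)| + 3 + |S(m)| = 2|S(m)| + 3 = 2(7·2^m − 3) + 3 = 7·2^{m+1} − 6 + 3 = 7·2^{m+1} − 3.
This completes the inductive step, so |S(k)| = 7·2^k − 3 for all k ≥ 0.

|S(k)| = 7·2^k − 3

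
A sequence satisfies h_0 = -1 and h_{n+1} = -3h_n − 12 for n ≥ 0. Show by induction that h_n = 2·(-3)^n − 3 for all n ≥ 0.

Base case: h_0 = -1, and 2·(-3)^0 − 3 = 2 − 3 = -1.
Assume h_j = 2·(-3)^j − 3 for some j ≥ 0.
Then h_{j+1} = -3h_j − 12 = -3·(2·(-3)^j − 3) − 12 = -6·(-3)^j + 9 − 12 = 2·(-3)^{j+1} − 3.
By induction, h_n = 2·(-3)^n − 3 for all n ≥ 0.

h_n = 2·(-3)^n − 3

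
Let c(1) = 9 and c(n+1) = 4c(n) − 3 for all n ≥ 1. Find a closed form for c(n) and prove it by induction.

Claim: c(n) = 2·4^n + 1.

Base case: c(1) = 9, and 2·4^1 + 1 = 8 + 1 = 9.
Assume c(k) = 2·4^k + 1 for some k ≥ 1.
Then c(k+1) = 4c(k) − 3 = 4·(2·4^k + 1) − 3 = 8·4^k + 4 − 3 = 2·4^{k+1} + 1.
So the formula holds for k+1, and by induction c(n) = 2·4^n + 1 for all n ≥ 1.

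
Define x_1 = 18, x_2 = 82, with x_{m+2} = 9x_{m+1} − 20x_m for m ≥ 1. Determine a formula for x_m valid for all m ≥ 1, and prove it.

Claim: x_m = 2·4^m + 2·5^m.

Base cases: x_1 = 18 and 2·4^1 + 2·5^1 = 18; x_2 = 82 and 2·4^2 + 2·5^2 = 82.
Assume x_j = 2·4^j + 2·5^j for all 1 ≤ j ≤ k, where k ≥ 2.
Then x_{k+1} = 9x_k − 20x_{k−1} = 9·(2·4^k + 2·5^k) − 20·(2·4^{k−1} + 2·5^{k−1}) = 2·(9·4 − 20)4^{k−1} + 2·(9·5 − 20)5^{k−1} = 32·4^{k−1} + 50·5^{k−1} = 2·4^{k+1} + 2·5^{k+1}.
So the formula holds for k+1, and by strong induction x_m = 2·4^m + 2·5^m for all m ≥ 1.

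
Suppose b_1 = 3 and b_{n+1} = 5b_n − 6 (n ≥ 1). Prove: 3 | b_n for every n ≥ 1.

Base case: b_1 = 3 = 3·1, so 3 | b_1.
Assume 3 | b_k, so b_k = 3t for some integer t.
Then b_{k+1} = 5b_k − 6 = 5·(3t) − 6 = 3(5t − 2), so 3 | b_{k+1}.
This completes the inductive step, so 3 | b_n for all n ≥ 1.

3 | b_n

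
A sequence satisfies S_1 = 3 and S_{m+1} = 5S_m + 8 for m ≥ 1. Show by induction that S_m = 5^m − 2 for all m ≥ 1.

Base case: S_1 = 3, and 5^1 − 2 = 5 − 2 = 3.
Assume S_j = 5^j − 2 for some j ≥ 1.
Then S_{j+1} = 5S_j + 8 = 5·(5^j − 2) + 8 = 5^{j+1} − 10 + 8 = 5^{j+1} − 2.
Hence S_m = 5^m − 2 for every m ≥ 1, by induction.

S_m = 5^m − 2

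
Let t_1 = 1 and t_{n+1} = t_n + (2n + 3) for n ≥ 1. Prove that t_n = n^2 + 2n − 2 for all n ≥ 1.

Base case: t_1 = 1, and 1^2 + 2·1 − 2 = 1.
Assume t_j = j^2 + 2j − 2.
Then t_{j+1} = t_j + (2j + 3) = (j^2 + 2j − 2) + (2j + 3) = j^2 + 4j + 1,
and (j+1)^2 + 2·(j+1) − 2 = j^2 + 4j + 1.
Hence t_n = n^2 + 2n − 2 for every n ≥ 1, by induction.

t_n = n^2 + 2n − 2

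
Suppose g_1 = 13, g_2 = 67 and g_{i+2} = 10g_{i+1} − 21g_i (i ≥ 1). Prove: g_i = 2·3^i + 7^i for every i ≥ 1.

Base cases: g_1 = 13 and 2·3^1 + 7^1 = 13; g_2 = 67 and 2·3^2 + 7^2 = 67.
Assume g_j = 2·3^j + 7^j for all 1 ≤ j ≤ m, where m ≥ 2.
Then g_{m+1} = 10g_m − 21g_{m−1} = 10·(2·3^m + 7^m) − 21·(2·3^{m−1} + 7^{m−1}) = 2·(10·3 − 21)3^{m−1} + (10·7 − 21)7^{m−1} = 18·3^{m−1} + 49·7^{m−1} = 2·3^{m+1} + 7^{m+1}.
By strong induction, g_i = 2·3^i + 7^i for all i ≥ 1.

g_i = 2·3^i + 7^i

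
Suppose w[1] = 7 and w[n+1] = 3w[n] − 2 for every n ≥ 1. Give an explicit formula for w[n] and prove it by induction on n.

Claim: w[n] = 2·3^n + 1.

Base case: w[1] = 7, and 2·3^1 + 1 = 6 + 1 = 7.
Assume w[r] = 2·3^r + 1 for some r ≥ 1.
Then w[r+1] = 3w[r] − 2 = 3·(2·3^r + 1) − 2 = 6·3^r + 3 − 2 = 2·3^{r+1} + 1.
By induction, w[n] = 2·3^n + 1 for all n ≥ 1.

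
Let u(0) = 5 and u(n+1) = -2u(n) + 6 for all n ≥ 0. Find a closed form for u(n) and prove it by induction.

Claim: u(n) = 3·(-2)^n + 2.

Base case: u(0) = 5, and 3·(-2)^0 + 2 = 3 + 2 = 5.
Assume u(m) = 3·(-2)^m + 2 for some m ≥ 0.
Then u(m+1) = -2u(m) + 6 = -2·(3·(-2)^m + 2) + 6 = -6·(-2)^m − 4 + 6 = 3·(-2)^{m+1} + 2.
By induction, u(n) = 3·(-2)^n + 2 for all n ≥ 0.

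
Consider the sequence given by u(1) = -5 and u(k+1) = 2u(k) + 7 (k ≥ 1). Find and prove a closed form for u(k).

Claim: u(k) = 2^k − 7.

Base case: u(1) = -5, and 2^1 − 7 = 2 − 7 = -5.
Assume u(r) = 2^r − 7 for some r ≥ 1.
Then u(r+1) = 2u(r) + 7 = 2·(2^r − 7) + 7 = 2^{r+1} − 14 + 7 = 2^{r+1} − 7.
Hence u(k) = 2^k − 7 for every k ≥ 1, by induction.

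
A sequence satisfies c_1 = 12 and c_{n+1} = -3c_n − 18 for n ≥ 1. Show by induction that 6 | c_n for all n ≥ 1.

Base case: c_1 = 12 = 6·2, so 6 | c_1.
Assume 6 | c_k, so c_k = 6t for some integer t.
Then c_{k+1} = -3c_k − 18 = -3·(6t) − 18 = 6(-3t − 3), so 6 | c_{k+1}.
So the property holds for k+1, and by induction 6 | c_n for all n ≥ 1.

6 | c_n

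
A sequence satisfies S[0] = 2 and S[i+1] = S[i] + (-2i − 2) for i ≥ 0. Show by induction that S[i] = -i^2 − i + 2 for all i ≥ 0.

Base case: S[0] = 2, and -0^2 − 0 + 2 = 2.
Assume S[j] = -j^2 − j + 2.
Then S[j+1] = S[j] + (-2j − 2) = (-j^2 − j + 2) + (-2j − 2) = -j^2 − 3j,
and -(j+1)^2 − (j+1) + 2 = -j^2 − 3j.
By induction, S[i] = -i^2 − i + 2 for all i ≥ 0.

S[i] = -i^2 − i + 2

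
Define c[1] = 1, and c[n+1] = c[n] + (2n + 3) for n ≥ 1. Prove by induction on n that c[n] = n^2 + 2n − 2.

Base case: c[1] = 1, and 1^2 + 2·1 − 2 = 1.
Assume c[k] = k^2 + 2k − 2.
Then c[k+1] = c[k] + (2k + 3) = (k^2 + 2k − 2) + (2k + 3) = k^2 + 4k + 1,
and (k+1)^2 + 2·(k+1) − 2 = k^2 + 4k + 1.
This completes the inductive step, so c[n] = n^2 + 2n − 2 for all n ≥ 1.

c[n] = n^2 + 2n − 2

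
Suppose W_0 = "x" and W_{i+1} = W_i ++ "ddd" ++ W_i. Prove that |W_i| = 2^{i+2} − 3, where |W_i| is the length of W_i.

Base case: |W_0| = 1, and 2^{0+2} − 3 = 1.
Assume |W_m| = 2^{m+2} − 3.
Then |W_{m+1}| = |W_m| + 3 + |W_m| = 2|W_m| + 3 = 2(2^{m+2} − 3) + 3 = 2^{m+3} − 6 + 3 = 2^{m+3} − 3.
By induction, |W_i| = 2^{i+2} − 3 for all i ≥ 0.

|W_i| = 2^{i+2} − 3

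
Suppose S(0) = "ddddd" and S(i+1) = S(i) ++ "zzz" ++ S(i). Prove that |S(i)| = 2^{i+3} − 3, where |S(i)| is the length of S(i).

Base case: |S(0)| = 5, and 2^{0+3} − 3 = 5.
Assume |S(k)| = 2^{k+3} − 3.
Then |S(k+1)| = |S(k)| + 3 + |S(k)| = 2|S(k)| + 3 = 2(2^{k+3} − 3) + 3 = 2^{k+1+3} − 6 + 3 = 2^{k+1+3} − 3.
This completes the inductive step, so |S(i)| = 2^{i+3} − 3 for all i ≥ 0.

|S(i)| = 2^{i+3} − 3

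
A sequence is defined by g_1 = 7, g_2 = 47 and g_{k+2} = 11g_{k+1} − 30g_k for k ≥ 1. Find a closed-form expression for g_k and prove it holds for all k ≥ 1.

Claim: g_k = 2·6^k − 5^k.

Base cases: g_1 = 7 and 2·6^1 − 5^1 = 7; g_2 = 47 and 2·6^2 − 5^2 = 47.
Assume g_j = 2·6^j − 5^j for all 1 ≤ j ≤ r, where r ≥ 2.
Then g_{r+1} = 11g_r − 30g_{r−1} = 11·(2·6^r − 5^r) − 30·(2·6^{r−1} − 5^{r−1}) = 2·(11·6 − 30)6^{r−1} − (11·5 − 30)5^{r−1} = 72·6^{r−1} − 25·5^{r−1} = 2·6^{r+1} − 5^{r+1}.
So the formula holds for r+1, and by strong induction g_k = 2·6^k − 5^k for all k ≥ 1.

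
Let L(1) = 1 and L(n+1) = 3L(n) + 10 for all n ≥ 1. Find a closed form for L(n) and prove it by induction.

Claim: L(n) = 2·3^n − 5.

Base case: L(1) = 1, and 2·3^1 − 5 = 6 − 5 = 1.
Assume L(r) = 2·3^r − 5 for some r ≥ 1.
Then L(r+1) = 3L(r) + 10 = 3·(2·3^r − 5) + 10 = 6·3^r − 15 + 10 = 2·3^{r+1} − 5.
This completes the inductive step, so L(n) = 2·3^n − 5 for all n ≥ 1.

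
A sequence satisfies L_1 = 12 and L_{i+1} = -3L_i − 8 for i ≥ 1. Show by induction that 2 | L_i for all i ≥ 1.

Base case: L_1 = 12 = 2·6, so 2 | L_1.
Assume 2 | L_j, so L_j = 2t for some integer t.
Then L_{j+1} = -3L_j − 8 = -3·(2t) − 8 = 2(-3t − 4), so 2 | L_{j+1}.
This completes the inductive step, so 2 | L_i for all i ≥ 1.

2 | L_i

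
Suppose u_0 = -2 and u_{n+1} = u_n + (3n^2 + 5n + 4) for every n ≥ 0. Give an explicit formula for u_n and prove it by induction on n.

Claim: u_n = n^3 + n^2 + 2n − 2.

Base case: u_0 = -2, and 0^3 + 0^2 + 2·0 − 2 = -2.
Assume u_k = k^3 + k^2 + 2k − 2.
Then u_{k+1} = u_k + (3k^2 + 5k + 4) = (k^3 + k^2 + 2k − 2) + (3k^2 + 5k + 4) = k^3 + 4k^2 + 7k + 2,
and (k+1)^3 + (k+1)^2 + 2·(k+1) − 2 = k^3 + 4k^2 + 7k + 2.
By induction, u_n = n^3 + n^2 + 2n − 2 for all n ≥ 0.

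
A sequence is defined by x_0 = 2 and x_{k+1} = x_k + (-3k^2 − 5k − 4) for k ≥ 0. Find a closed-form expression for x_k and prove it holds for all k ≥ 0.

Claim: x_k = -k^3 − k^2 − 2k + 2.

Base case: x_0 = 2, and -0^3 − 0^2 − 2·0 + 2 = 2.
Assume x_m = -m^3 − m^2 − 2m + 2.
Then x_{m+1} = x_m + (-3m^2 − 5m − 4) = (-m^3 − m^2 − 2m + 2) + (-3m^2 − 5m − 4) = -m^3 − 4m^2 − 7m − 2,
and -(m+1)^3 − (m+1)^2 − 2·(m+1) + 2 = -m^3 − 4m^2 − 7m − 2.
By induction, x_k = -k^3 − k^2 − 2k + 2 for all k ≥ 0.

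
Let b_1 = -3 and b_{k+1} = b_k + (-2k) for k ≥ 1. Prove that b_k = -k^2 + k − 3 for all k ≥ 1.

Base case: b_1 = -3, and -1^2 + 1 − 3 = -3.
Assume b_r = -r^2 + r − 3.
Then b_{r+1} = b_r + (-2r) = (-r^2 + r − 3) + (-2r) = -r^2 − r − 3,
and -(r+1)^2 + (r+1) − 3 = -r^2 − r − 3.
Hence b_k = -k^2 + k − 3 for every k ≥ 1, by induction.

b_k = -k^2 + k − 3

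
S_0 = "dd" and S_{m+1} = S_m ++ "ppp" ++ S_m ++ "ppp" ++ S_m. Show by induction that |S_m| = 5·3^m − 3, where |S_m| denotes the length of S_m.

Base case: |S_0| = 2, and 5·3^0 − 3 = 2.
Assume |S_r| = 5·3^r − 3.
Then |S_{r+1}| = 3|S_r| + 6 = 3(5·3^r − 3) + 6 = 5·3^{r+1} − 9 + 6 = 5·3^{r+1} − 3.
Hence |S_m| = 5·3^m − 3 for every m ≥ 0, by induction.

|S_m| = 5·3^m − 3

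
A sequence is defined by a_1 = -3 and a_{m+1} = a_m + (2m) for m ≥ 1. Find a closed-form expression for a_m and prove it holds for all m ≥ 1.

Claim: a_m = m^2 − m − 3.

Base case: a_1 = -3, and 1^2 − 1 − 3 = -3.
Assume a_j = j^2 − j − 3.
Then a_{j+1} = a_j + (2j) = (j^2 − j − 3) + (2j) = j^2 + j − 3,
and (j+1)^2 − (j+1) − 3 = j^2 + j − 3.
This completes the inductive step, so a_m = m^2 − m − 3 for all m ≥ 1.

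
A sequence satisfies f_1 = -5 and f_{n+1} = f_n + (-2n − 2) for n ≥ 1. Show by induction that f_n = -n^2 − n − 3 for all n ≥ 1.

Base case: f_1 = -5, and -1^2 − 1 − 3 = -5.
Assume f_m = -m^2 − m − 3.
Then f_{m+1} = f_m + (-2m − 2) = (-m^2 − m − 3) + (-2m − 2) = -m^2 − 3m − 5,
and -(m+1)^2 − (m+1) − 3 = -m^2 − 3m − 5.
By induction, f_n = -n^2 − n − 3 for all n ≥ 1.

f_n = -n^2 − n − 3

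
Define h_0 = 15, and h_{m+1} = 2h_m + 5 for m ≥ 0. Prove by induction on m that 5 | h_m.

Base case: h_0 = 15 = 5·3, so 5 | h_0.
Assume 5 | h_k, so h_k = 5t for some integer t.
Then h_{k+1} = 2h_k + 5 = 2·(5t) + 5 = 5(2t + 1), so 5 | h_{k+1}.
So the property holds for k+1, and by induction 5 | h_m for all m ≥ 0.

5 | h_m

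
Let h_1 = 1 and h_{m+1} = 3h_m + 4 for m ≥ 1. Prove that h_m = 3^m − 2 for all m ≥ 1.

Base case: h_1 = 1, and 3^1 − 2 = 3 − 2 = 1.
Assume h_j = 3^j − 2 for some j ≥ 1.
Then h_{j+1} = 3h_j + 4 = 3·(3^j − 2) + 4 = 3^{j+1} − 6 + 4 = 3^{j+1} − 2.
So the formula holds for j+1, and by induction h_m = 3^m − 2 for all m ≥ 1.

h_m = 3^m − 2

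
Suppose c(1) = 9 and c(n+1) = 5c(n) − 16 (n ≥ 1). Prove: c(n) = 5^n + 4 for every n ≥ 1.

Base case: c(1) = 9, and 5^1 + 4 = 5 + 4 = 9.
Assume c(m) = 5^m + 4 for some m ≥ 1.
Then c(m+1) = 5c(m) − 16 = 5·(5^m + 4) − 16 = 5^{m+1} + 20 − 16 = 5^{m+1} + 4.
This completes the inductive step, so c(n) = 5^n + 4 for all n ≥ 1.

c(n) = 5^n + 4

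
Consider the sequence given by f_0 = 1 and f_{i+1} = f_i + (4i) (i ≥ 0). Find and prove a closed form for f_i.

Claim: f_i = 2i^2 − 2i + 1.

Base case: f_0 = 1, and 2·0^2 − 2·0 + 1 = 1.
Assume f_j = 2j^2 − 2j + 1.
Then f_{j+1} = f_j + (4j) = (2j^2 − 2j + 1) + (4j) = 2j^2 + 2j + 1,
and 2·(j+1)^2 − 2·(j+1) + 1 = 2j^2 + 2j + 1.
By induction, f_i = 2i^2 − 2i + 1 for all i ≥ 0.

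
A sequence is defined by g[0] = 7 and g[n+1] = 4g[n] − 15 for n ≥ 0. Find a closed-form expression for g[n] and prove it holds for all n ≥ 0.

Claim: g[n] = 2·4^n + 5.

Base case: g[0] = 7, and 2·4^0 + 5 = 2 + 5 = 7.
Assume g[r] = 2·4^r + 5 for some r ≥ 0.
Then g[r+1] = 4g[r] − 15 = 4·(2·4^r + 5) − 15 = 8·4^r + 20 − 15 = 2·4^{r+1} + 5.
So the formula holds for r+1, and by induction g[n] = 2·4^n + 5 for all n ≥ 0.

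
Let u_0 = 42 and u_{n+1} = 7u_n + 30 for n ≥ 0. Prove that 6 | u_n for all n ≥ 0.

Base case: u_0 = 42 = 6·7, so 6 | u_0.
Assume 6 | u_r, so u_r = 6t for some integer t.
Then u_{r+1} = 7u_r + 30 = 7·(6t) + 30 = 6(7t + 5), so 6 | u_{r+1}.
Hence 6 | u_n for every n ≥ 0, by induction.

6 | u_n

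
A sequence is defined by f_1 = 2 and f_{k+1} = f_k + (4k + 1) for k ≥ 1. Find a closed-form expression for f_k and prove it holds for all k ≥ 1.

Claim: f_k = 2k^2 − k + 1.

Base case: f_1 = 2, and 2·1^2 − 1 + 1 = 2.
Assume f_r = 2r^2 − r + 1.
Then f_{r+1} = f_r + (4r + 1) = (2r^2 − r + 1) + (4r + 1) = 2r^2 + 3r + 2,
and 2·(r+1)^2 − (r+1) + 1 = 2r^2 + 3r + 2.
This completes the inductive step, so f_k = 2k^2 − k + 1 for all k ≥ 1.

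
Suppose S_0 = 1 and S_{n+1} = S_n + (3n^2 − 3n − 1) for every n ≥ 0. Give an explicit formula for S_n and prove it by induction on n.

Claim: S_n = n^3 − 3n^2 + n + 1.

Base case: S_0 = 1, and 0^3 − 3·0^2 + 0 + 1 = 1.
Assume S_r = r^3 − 3r^2 + r + 1.
Then S_{r+1} = S_r + (3r^2 − 3r − 1) = (r^3 − 3r^2 + r + 1) + (3r^2 − 3r − 1) = r^3 − 2r,
and (r+1)^3 − 3·(r+1)^2 + (r+1) + 1 = r^3 − 2r.
By induction, S_n = n^3 − 3n^2 + n + 1 for all n ≥ 0.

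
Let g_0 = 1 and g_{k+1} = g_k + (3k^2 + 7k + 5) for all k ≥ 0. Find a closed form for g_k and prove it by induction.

Claim: g_k = k^3 + 2k^2 + 2k + 1.

Base case: g_0 = 1, and 0^3 + 2·0^2 + 2·0 + 1 = 1.
Assume g_r = r^3 + 2r^2 + 2r + 1.
Then g_{r+1} = g_r + (3r^2 + 7r + 5) = (r^3 + 2r^2 + 2r + 1) + (3r^2 + 7r + 5) = r^3 + 5r^2 + 9r + 6,
and (r+1)^3 + 2·(r+1)^2 + 2·(r+1) + 1 = r^3 + 5r^2 + 9r + 6.
By induction, g_k = k^3 + 2k^2 + 2k + 1 for all k ≥ 0.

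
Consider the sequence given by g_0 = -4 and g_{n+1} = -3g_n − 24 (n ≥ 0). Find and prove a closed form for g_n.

Claim: g_n = 2·(-3)^n − 6.

Base case: g_0 = -4, and 2·(-3)^0 − 6 = 2 − 6 = -4.
Assume g_j = 2·(-3)^j − 6 for some j ≥ 0.
Then g_{j+1} = -3g_j − 24 = -3·(2·(-3)^j − 6) − 24 = -6·(-3)^j + 18 − 24 = 2·(-3)^{j+1} − 6.
By induction, g_n = 2·(-3)^n − 6 for all n ≥ 0.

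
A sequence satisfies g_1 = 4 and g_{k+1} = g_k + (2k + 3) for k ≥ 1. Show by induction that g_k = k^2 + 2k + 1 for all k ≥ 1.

Base case: g_1 = 4, and 1^2 + 2·1 + 1 = 4.
Assume g_m = m^2 + 2m + 1.
Then g_{m+1} = g_m + (2m + 3) = (m^2 + 2m + 1) + (2m + 3) = m^2 + 4m + 4,
and (m+1)^2 + 2·(m+1) + 1 = m^2 + 4m + 4.
By induction, g_k = k^2 + 2k + 1 for all k ≥ 1.

g_k = k^2 + 2k + 1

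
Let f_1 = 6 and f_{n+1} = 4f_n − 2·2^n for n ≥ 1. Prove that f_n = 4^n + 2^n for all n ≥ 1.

Base case: f_1 = 6, and 4^1 + 2^1 = 4 + 2 = 6.
Assume f_j = 4^j + 2^j for some j ≥ 1.
Then f_{j+1} = 4f_j − 2·2^j = 4·(4^j + 2^j) − 2·2^j = 4^{j+1} + 4·2^j − 2·2^j = 4^{j+1} + 2·2^j = 4^{j+1} + 2^{j+1}.
So the formula holds for j+1, and by induction f_n = 4^n + 2^n for all n ≥ 1.

f_n = 4^n + 2^n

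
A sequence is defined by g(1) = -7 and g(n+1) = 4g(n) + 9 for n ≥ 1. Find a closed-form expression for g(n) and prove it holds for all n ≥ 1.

Claim: g(n) = -4^n − 3.

Base case: g(1) = -7, and -4^1 − 3 = -4 − 3 = -7.
Assume g(r) = -4^r − 3 for some r ≥ 1.
Then g(r+1) = 4g(r) + 9 = 4·(-4^r − 3) + 9 = -4^{r+1} − 12 + 9 = -4^{r+1} − 3.
So the formula holds for r+1, and by induction g(n) = -4^n − 3 for all n ≥ 1.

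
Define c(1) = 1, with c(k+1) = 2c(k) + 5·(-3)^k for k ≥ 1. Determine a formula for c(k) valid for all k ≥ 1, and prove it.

Claim: c(k) = -2^k − (-3)^k.

Base case: c(1) = 1, and -2^1 − (-3)^1 = -2 + 3 = 1.
Assume c(r) = -2^r − (-3)^r for some r ≥ 1.
Then c(r+1) = 2c(r) + 5·(-3)^r = 2·(-2^r − (-3)^r) + 5·(-3)^r = -2^{r+1} − 2·(-3)^r + 5·(-3)^r = -2^{r+1} + 3·(-3)^r = -2^{r+1} − (-3)^{r+1}.
Hence c(k) = -2^k − (-3)^k for every k ≥ 1, by induction.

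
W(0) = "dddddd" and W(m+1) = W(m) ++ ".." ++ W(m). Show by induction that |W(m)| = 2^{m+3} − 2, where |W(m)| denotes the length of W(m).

Base case: |W(0)| = 6, and 2^{0+3} − 2 = 6.
Assume |W(k)| = 2^{k+3} − 2.
Then |W(k+1)| = |W(k)| + 2 + |W(k)| = 2|W(k)| + 2 = 2(2^{k+3} − 2) + 2 = 2^{k+1+3} − 4 + 2 = 2^{k+1+3} − 2.
So the formula holds for k+1, and by induction |W(m)| = 2^{m+3} − 2 for all m ≥ 0.

|W(m)| = 2^{m+3} − 2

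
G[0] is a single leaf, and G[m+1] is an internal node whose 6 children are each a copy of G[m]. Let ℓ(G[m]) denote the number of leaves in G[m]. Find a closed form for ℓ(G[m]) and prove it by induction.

Claim: ℓ(G[m]) = 6^m.

Base case: ℓ(G[0]) = 1, and 6^0 = 1.
Assume ℓ(G[r]) = 6^r.
Then ℓ(G[r+1]) = 6·ℓ(G[r]) = 6·6^r = 6^{r+1}.
Hence ℓ(G[m]) = 6^m for every m ≥ 0, by induction.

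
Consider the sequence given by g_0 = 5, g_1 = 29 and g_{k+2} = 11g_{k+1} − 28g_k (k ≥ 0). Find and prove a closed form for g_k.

Claim: g_k = 3·7^k + 2·4^k.

Base cases: g_0 = 5 and 3·7^0 + 2·4^0 = 5; g_1 = 29 and 3·7^1 + 2·4^1 = 29.
Assume g_j = 3·7^j + 2·4^j for all 0 ≤ j ≤ r, where r ≥ 1.
Then g_{r+1} = 11g_r − 28g_{r−1} = 11·(3·7^r + 2·4^r) − 28·(3·7^{r−1} + 2·4^{r−1}) = 3·(11·7 − 28)7^{r−1} + 2·(11·4 − 28)4^{r−1} = 147·7^{r−1} + 32·4^{r−1} = 3·7^{r+1} + 2·4^{r+1}.
This completes the inductive step, so g_k = 3·7^k + 2·4^k for all k ≥ 0.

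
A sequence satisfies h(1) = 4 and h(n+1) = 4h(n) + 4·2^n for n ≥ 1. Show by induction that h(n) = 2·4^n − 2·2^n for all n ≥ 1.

Base case: h(1) = 4, and 2·4^1 − 2·2^1 = 8 − 4 = 4.
Assume h(k) = 2·4^k − 2·2^k for some k ≥ 1.
Then h(k+1) = 4h(k) + 4·2^k = 4·(2·4^k − 2·2^k) + 4·2^k = 2·4^{k+1} − 8·2^k + 4·2^k = 2·4^{k+1} − 4·2^k = 2·4^{k+1} − 2·2^{k+1}.
By induction, h(n) = 2·4^n − 2·2^n for all n ≥ 1.

h(n) = 2·4^n − 2·2^n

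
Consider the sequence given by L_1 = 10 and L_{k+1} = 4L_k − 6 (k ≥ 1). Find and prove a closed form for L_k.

Claim: L_k = 2·4^k + 2.

Base case: L_1 = 10, and 2·4^1 + 2 = 8 + 2 = 10.
Assume L_r = 2·4^r + 2 for some r ≥ 1.
Then L_{r+1} = 4L_r − 6 = 4·(2·4^r + 2) − 6 = 8·4^r + 8 − 6 = 2·4^{r+1} + 2.
This completes the inductive step, so L_k = 2·4^k + 2 for all k ≥ 1.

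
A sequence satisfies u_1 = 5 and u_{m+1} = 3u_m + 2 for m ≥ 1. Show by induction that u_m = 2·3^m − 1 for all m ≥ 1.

Base case: u_1 = 5, and 2·3^1 − 1 = 6 − 1 = 5.
Assume u_r = 2·3^r − 1 for some r ≥ 1.
Then u_{r+1} = 3u_r + 2 = 3·(2·3^r − 1) + 2 = 6·3^r − 3 + 2 = 2·3^{r+1} − 1.
This completes the inductive step, so u_m = 2·3^m − 1 for all m ≥ 1.

u_m = 2·3^m − 1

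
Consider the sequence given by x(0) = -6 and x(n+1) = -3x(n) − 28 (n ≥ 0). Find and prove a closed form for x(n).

Claim: x(n) = (-3)^n − 7.

Base case: x(0) = -6, and (-3)^0 − 7 = 1 − 7 = -6.
Assume x(r) = (-3)^r − 7 for some r ≥ 0.
Then x(r+1) = -3x(r) − 28 = -3·((-3)^r − 7) − 28 = -3·(-3)^r + 21 − 28 = (-3)^{r+1} − 7.
By induction, x(n) = (-3)^n − 7 for all n ≥ 0.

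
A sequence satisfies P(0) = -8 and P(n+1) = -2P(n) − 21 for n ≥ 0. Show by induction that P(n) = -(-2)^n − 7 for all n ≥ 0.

Base case: P(0) = -8, and -(-2)^0 − 7 = -1 − 7 = -8.
Assume P(j) = -(-2)^j − 7 for some j ≥ 0.
Then P(j+1) = -2P(j) − 21 = -2·(-(-2)^j − 7) − 21 = 2·(-2)^j + 14 − 21 = -(-2)^{j+1} − 7.
So the formula holds for j+1, and by induction P(n) = -(-2)^n − 7 for all n ≥ 0.

P(n) = -(-2)^n − 7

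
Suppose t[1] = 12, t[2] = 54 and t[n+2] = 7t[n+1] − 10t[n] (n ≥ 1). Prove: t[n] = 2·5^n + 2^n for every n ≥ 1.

Base cases: t[1] = 12 and 2·5^1 + 2^1 = 12; t[2] = 54 and 2·5^2 + 2^2 = 54.
Assume t[j] = 2·5^j + 2^j for all 1 ≤ j ≤ k, where k ≥ 2.
Then t[k+1] = 7t[k] − 10t[k−1] = 7·(2·5^k + 2^k) − 10·(2·5^{k−1} + 2^{k−1}) = 2·(7·5 − 10)5^{k−1} + (7·2 − 10)2^{k−1} = 50·5^{k−1} + 4·2^{k−1} = 2·5^{k+1} + 2^{k+1}.
So the formula holds for k+1, and by strong induction t[n] = 2·5^n + 2^n for all n ≥ 1.

t[n] = 2·5^n + 2^n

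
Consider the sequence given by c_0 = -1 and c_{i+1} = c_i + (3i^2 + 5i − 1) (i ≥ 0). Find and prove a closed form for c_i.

Claim: c_i = i^3 + i^2 − 3i − 1.

Base case: c_0 = -1, and 0^3 + 0^2 − 3·0 − 1 = -1.
Assume c_m = m^3 + m^2 − 3m − 1.
Then c_{m+1} = c_m + (3m^2 + 5m − 1) = (m^3 + m^2 − 3m − 1) + (3m^2 + 5m − 1) = m^3 + 4m^2 + 2m − 2,
and (m+1)^3 + (m+1)^2 − 3·(m+1) − 1 = m^3 + 4m^2 + 2m − 2.
This completes the inductive step, so c_i = i^3 + i^2 − 3i − 1 for all i ≥ 0.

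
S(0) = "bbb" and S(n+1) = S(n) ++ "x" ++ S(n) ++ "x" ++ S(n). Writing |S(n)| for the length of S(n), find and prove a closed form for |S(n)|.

Claim: |S(n)| = 4·3^n − 1.

Base case: |S(0)| = 3, and 4·3^0 − 1 = 3.
Assume |S(j)| = 4·3^j − 1.
Then |S(j+1)| = 3|S(j)| + 2 = 3(4·3^j − 1) + 2 = 4·3^{j+1} − 3 + 2 = 4·3^{j+1} − 1.
By induction, |S(n)| = 4·3^n − 1 for all n ≥ 0.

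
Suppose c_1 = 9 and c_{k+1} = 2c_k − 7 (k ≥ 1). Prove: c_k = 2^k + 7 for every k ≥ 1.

Base case: c_1 = 9, and 2^1 + 7 = 2 + 7 = 9.
Assume c_j = 2^j + 7 for some j ≥ 1.
Then c_{j+1} = 2c_j − 7 = 2·(2^j + 7) − 7 = 2^{j+1} + 14 − 7 = 2^{j+1} + 7.
By induction, c_k = 2^k + 7 for all k ≥ 1.

c_k = 2^k + 7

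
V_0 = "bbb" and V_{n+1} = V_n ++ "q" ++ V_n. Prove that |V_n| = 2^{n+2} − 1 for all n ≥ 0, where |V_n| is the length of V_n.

Base case: |V_0| = 3, and 2^{0+2} − 1 = 3.
Assume |V_k| = 2^{k+2} − 1.
Then |V_{k+1}| = |V_k| + 1 + |V_k| = 2|V_k| + 1 = 2(2^{k+2} − 1) + 1 = 2^{k+3} − 2 + 1 = 2^{k+3} − 1.
This completes the inductive step, so |V_n| = 2^{n+2} − 1 for all n ≥ 0.

|V_n| = 2^{n+2} − 1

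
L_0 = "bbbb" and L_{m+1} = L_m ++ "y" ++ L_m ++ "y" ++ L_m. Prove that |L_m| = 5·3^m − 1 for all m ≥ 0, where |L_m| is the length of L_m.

Base case: |L_0| = 4, and 5·3^0 − 1 = 4.
Assume |L_j| = 5·3^j − 1.
Then |L_{j+1}| = 3|L_j| + 2 = 3(5·3^j − 1) + 2 = 5·3^{j+1} − 3 + 2 = 5·3^{j+1} − 1.
So the formula holds for j+1, and by induction |L_m| = 5·3^m − 1 for all m ≥ 0.

|L_m| = 5·3^m − 1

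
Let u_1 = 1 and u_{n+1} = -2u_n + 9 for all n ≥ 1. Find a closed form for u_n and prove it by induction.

Claim: u_n = (-2)^n + 3.

Base case: u_1 = 1, and (-2)^1 + 3 = -2 + 3 = 1.
Assume u_j = (-2)^j + 3 for some j ≥ 1.
Then u_{j+1} = -2u_j + 9 = -2·((-2)^j + 3) + 9 = -2·(-2)^j − 6 + 9 = (-2)^{j+1} + 3.
By induction, u_n = (-2)^n + 3 for all n ≥ 1.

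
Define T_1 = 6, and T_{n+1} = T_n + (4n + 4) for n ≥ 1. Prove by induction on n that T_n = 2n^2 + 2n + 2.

Base case: T_1 = 6, and 2·1^2 + 2·1 + 2 = 6.
Assume T_j = 2j^2 + 2j + 2.
Then T_{j+1} = T_j + (4j + 4) = (2j^2 + 2j + 2) + (4j + 4) = 2j^2 + 6j + 6,
and 2·(j+1)^2 + 2·(j+1) + 2 = 2j^2 + 6j + 6.
Hence T_n = 2n^2 + 2n + 2 for every n ≥ 1, by induction.

T_n = 2n^2 + 2n + 2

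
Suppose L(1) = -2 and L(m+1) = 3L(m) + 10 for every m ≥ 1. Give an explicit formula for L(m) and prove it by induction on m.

Claim: L(m) = 3^m − 5.

Base case: L(1) = -2, and 3^1 − 5 = 3 − 5 = -2.
Assume L(r) = 3^r − 5 for some r ≥ 1.
Then L(r+1) = 3L(r) + 10 = 3·(3^r − 5) + 10 = 3^{r+1} − 15 + 10 = 3^{r+1} − 5.
By induction, L(m) = 3^m − 5 for all m ≥ 1.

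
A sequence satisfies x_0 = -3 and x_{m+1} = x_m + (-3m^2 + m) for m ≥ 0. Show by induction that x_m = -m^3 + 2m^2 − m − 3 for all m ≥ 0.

Base case: x_0 = -3, and -0^3 + 2·0^2 − 0 − 3 = -3.
Assume x_r = -r^3 + 2r^2 − r − 3.
Then x_{r+1} = x_r + (-3r^2 + r) = (-r^3 + 2r^2 − r − 3) + (-3r^2 + r) = -r^3 − r^2 − 3,
and -(r+1)^3 + 2·(r+1)^2 − (r+1) − 3 = -r^3 − r^2 − 3.
By induction, x_m = -m^3 + 2m^2 − m − 3 for all m ≥ 0.

x_m = -m^3 + 2m^2 − m − 3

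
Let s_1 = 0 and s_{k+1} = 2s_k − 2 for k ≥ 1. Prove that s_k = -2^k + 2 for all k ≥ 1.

Base case: s_1 = 0, and -2^1 + 2 = -2 + 2 = 0.
Assume s_j = -2^j + 2 for some j ≥ 1.
Then s_{j+1} = 2s_j − 2 = 2·(-2^j + 2) − 2 = -2^{j+1} + 4 − 2 = -2^{j+1} + 2.
This completes the inductive step, so s_k = -2^k + 2 for all k ≥ 1.

s_k = -2^k + 2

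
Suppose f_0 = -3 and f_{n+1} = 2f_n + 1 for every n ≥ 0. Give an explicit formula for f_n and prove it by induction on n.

Claim: f_n = -2^{n+1} − 1.

Base case: f_0 = -3, and -2^{0+1} − 1 = -2 − 1 = -3.
Assume f_j = -2^{j+1} − 1 for some j ≥ 0.
Then f_{j+1} = 2f_j + 1 = 2·(-2^{j+1} − 1) + 1 = -2^{j+2} − 2 + 1 = -2^{j+2} − 1.
By induction, f_n = -2^{n+1} − 1 for all n ≥ 0.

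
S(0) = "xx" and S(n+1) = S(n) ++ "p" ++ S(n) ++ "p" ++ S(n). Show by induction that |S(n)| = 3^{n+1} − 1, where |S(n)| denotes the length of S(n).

Base case: |S(0)| = 2, and 3^{0+1} − 1 = 2.
Assume |S(r)| = 3^{r+1} − 1.
Then |S(r+1)| = 3|S(r)| + 2 = 3(3^{r+1} − 1) + 2 = 3^{r+2} − 3 + 2 = 3^{r+2} − 1.
Hence |S(n)| = 3^{n+1} − 1 for every n ≥ 0, by induction.

|S(n)| = 3^{n+1} − 1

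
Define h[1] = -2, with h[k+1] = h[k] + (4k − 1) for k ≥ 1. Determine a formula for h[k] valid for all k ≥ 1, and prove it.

Claim: h[k] = 2k^2 − 3k − 1.

Base case: h[1] = -2, and 2·1^2 − 3·1 − 1 = -2.
Assume h[j] = 2j^2 − 3j − 1.
Then h[j+1] = h[j] + (4j − 1) = (2j^2 − 3j − 1) + (4j − 1) = 2j^2 + j − 2,
and 2·(j+1)^2 − 3·(j+1) − 1 = 2j^2 + j − 2.
This completes the inductive step, so h[k] = 2k^2 − 3k − 1 for all k ≥ 1.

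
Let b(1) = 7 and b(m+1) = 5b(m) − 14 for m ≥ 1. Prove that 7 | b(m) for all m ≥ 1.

Base case: b(1) = 7 = 7·1, so 7 | b(1).
Assume 7 | b(r), so b(r) = 7t for some integer t.
Then b(r+1) = 5b(r) − 14 = 5·(7t) − 14 = 7(5t − 2), so 7 | b(r+1).
This completes the inductive step, so 7 | b(m) for all m ≥ 1.

7 | b(m)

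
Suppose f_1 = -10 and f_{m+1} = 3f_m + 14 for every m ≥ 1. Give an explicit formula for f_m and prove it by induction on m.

Claim: f_m = -3^m − 7.

Base case: f_1 = -10, and -3^1 − 7 = -3 − 7 = -10.
Assume f_j = -3^j − 7 for some j ≥ 1.
Then f_{j+1} = 3f_j + 14 = 3·(-3^j − 7) + 14 = -3^{j+1} − 21 + 14 = -3^{j+1} − 7.
By induction, f_m = -3^m − 7 for all m ≥ 1.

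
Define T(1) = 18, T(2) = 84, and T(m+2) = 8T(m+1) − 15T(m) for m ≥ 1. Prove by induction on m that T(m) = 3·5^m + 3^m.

Base cases: T(1) = 18 and 3·5^1 + 3^1 = 18; T(2) = 84 and 3·5^2 + 3^2 = 84.
Assume T(j) = 3·5^j + 3^j for all 1 ≤ j ≤ r, where r ≥ 2.
Then T(r+1) = 8T(r) − 15T(r−1) = 8·(3·5^r + 3^r) − 15·(3·5^{r−1} + 3^{r−1}) = 3·(8·5 − 15)5^{r−1} + (8·3 − 15)3^{r−1} = 75·5^{r−1} + 9·3^{r−1} = 3·5^{r+1} + 3^{r+1}.
Hence T(m) = 3·5^m + 3^m for every m ≥ 1, by strong induction.

T(m) = 3·5^m + 3^m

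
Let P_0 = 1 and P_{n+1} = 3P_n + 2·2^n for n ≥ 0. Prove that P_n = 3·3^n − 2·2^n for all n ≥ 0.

Base case: P_0 = 1, and 3·3^0 − 2·2^0 = 3 − 2 = 1.
Assume P_m = 3·3^m − 2·2^m for some m ≥ 0.
Then P_{m+1} = 3P_m + 2·2^m = 3·(3·3^m − 2·2^m) + 2·2^m = 3·3^{m+1} − 6·2^m + 2·2^m = 3·3^{m+1} − 4·2^m = 3·3^{m+1} − 2·2^{m+1}.
Hence P_n = 3·3^n − 2·2^n for every n ≥ 0, by induction.

P_n = 3·3^n − 2·2^n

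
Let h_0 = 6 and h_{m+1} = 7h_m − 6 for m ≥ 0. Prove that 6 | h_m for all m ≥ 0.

Base case: h_0 = 6 = 6·1, so 6 | h_0.
Assume 6 | h_k, so h_k = 6t for some integer t.
Then h_{k+1} = 7h_k − 6 = 7·(6t) − 6 = 6(7t − 1), so 6 | h_{k+1}.
By induction, 6 | h_m for all m ≥ 0.

6 | h_m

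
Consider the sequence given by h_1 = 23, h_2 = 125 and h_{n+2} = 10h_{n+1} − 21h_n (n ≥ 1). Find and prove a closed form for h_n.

Claim: h_n = 3·3^n + 2·7^n.

Base cases: h_1 = 23 and 3·3^1 + 2·7^1 = 23; h_2 = 125 and 3·3^2 + 2·7^2 = 125.
Assume h_j = 3·3^j + 2·7^j for all 1 ≤ j ≤ k, where k ≥ 2.
Then h_{k+1} = 10h_k − 21h_{k−1} = 10·(3·3^k + 2·7^k) − 21·(3·3^{k−1} + 2·7^{k−1}) = 3·(10·3 − 21)3^{k−1} + 2·(10·7 − 21)7^{k−1} = 27·3^{k−1} + 98·7^{k−1} = 3·3^{k+1} + 2·7^{k+1}.
By strong induction, h_n = 3·3^n + 2·7^n for all n ≥ 1.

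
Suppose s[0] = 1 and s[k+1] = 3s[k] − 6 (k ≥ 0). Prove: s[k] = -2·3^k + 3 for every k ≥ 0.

Base case: s[0] = 1, and -2·3^0 + 3 = -2 + 3 = 1.
Assume s[j] = -2·3^j + 3 for some j ≥ 0.
Then s[j+1] = 3s[j] − 6 = 3·(-2·3^j + 3) − 6 = -6·3^j + 9 − 6 = -2·3^{j+1} + 3.
So the formula holds for j+1, and by induction s[k] = -2·3^k + 3 for all k ≥ 0.

s[k] = -2·3^k + 3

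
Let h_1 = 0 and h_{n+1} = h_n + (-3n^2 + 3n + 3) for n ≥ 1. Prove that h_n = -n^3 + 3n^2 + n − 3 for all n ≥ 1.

Base case: h_1 = 0, and -1^3 + 3·1^2 + 1 − 3 = 0.
Assume h_k = -k^3 + 3k^2 + k − 3.
Then h_{k+1} = h_k + (-3k^2 + 3k + 3) = (-k^3 + 3k^2 + k − 3) + (-3k^2 + 3k + 3) = -k^3 + 4k,
and -(k+1)^3 + 3·(k+1)^2 + (k+1) − 3 = -k^3 + 4k.
By induction, h_n = -n^3 + 3n^2 + n − 3 for all n ≥ 1.

h_n = -n^3 + 3n^2 + n − 3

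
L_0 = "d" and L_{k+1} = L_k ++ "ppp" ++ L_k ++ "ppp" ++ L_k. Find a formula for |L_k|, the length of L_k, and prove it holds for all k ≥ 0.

Claim: |L_k| = 4·3^k − 3.

Base case: |L_0| = 1, and 4·3^0 − 3 = 1.
Assume |L_m| = 4·3^m − 3.
Then |L_{m+1}| = 3|L_m| + 6 = 3(4·3^m − 3) + 6 = 4·3^{m+1} − 9 + 6 = 4·3^{m+1} − 3.
So the formula holds for m+1, and by induction |L_k| = 4·3^k − 3 for all k ≥ 0.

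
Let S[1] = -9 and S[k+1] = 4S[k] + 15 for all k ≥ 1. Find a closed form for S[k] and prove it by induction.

Claim: S[k] = -4^k − 5.

Base case: S[1] = -9, and -4^1 − 5 = -4 − 5 = -9.
Assume S[r] = -4^r − 5 for some r ≥ 1.
Then S[r+1] = 4S[r] + 15 = 4·(-4^r − 5) + 15 = -4^{r+1} − 20 + 15 = -4^{r+1} − 5.
Hence S[k] = -4^k − 5 for every k ≥ 1, by induction.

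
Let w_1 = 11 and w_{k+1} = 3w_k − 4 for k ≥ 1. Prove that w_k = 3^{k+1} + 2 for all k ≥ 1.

Base case: w_1 = 11, and 3^{1+1} + 2 = 9 + 2 = 11.
Assume w_j = 3^{j+1} + 2 for some j ≥ 1.
Then w_{j+1} = 3w_j − 4 = 3·(3^{j+1} + 2) − 4 = 3^{j+2} + 6 − 4 = 3^{j+2} + 2.
So the formula holds for j+1, and by induction w_k = 3^{k+1} + 2 for all k ≥ 1.

w_k = 3^{k+1} + 2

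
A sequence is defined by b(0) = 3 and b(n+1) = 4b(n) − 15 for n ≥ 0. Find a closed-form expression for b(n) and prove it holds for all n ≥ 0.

Claim: b(n) = -2·4^n + 5.

Base case: b(0) = 3, and -2·4^0 + 5 = -2 + 5 = 3.
Assume b(k) = -2·4^k + 5 for some k ≥ 0.
Then b(k+1) = 4b(k) − 15 = 4·(-2·4^k + 5) − 15 = -8·4^k + 20 − 15 = -2·4^{k+1} + 5.
By induction, b(n) = -2·4^n + 5 for all n ≥ 0.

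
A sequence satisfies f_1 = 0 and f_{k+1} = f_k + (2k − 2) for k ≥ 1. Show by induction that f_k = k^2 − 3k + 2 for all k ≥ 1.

Base case: f_1 = 0, and 1^2 − 3·1 + 2 = 0.
Assume f_j = j^2 − 3j + 2.
Then f_{j+1} = f_j + (2j − 2) = (j^2 − 3j + 2) + (2j − 2) = j^2 − j,
and (j+1)^2 − 3·(j+1) + 2 = j^2 − j.
This completes the inductive step, so f_k = k^2 − 3k + 2 for all k ≥ 1.

f_k = k^2 − 3k + 2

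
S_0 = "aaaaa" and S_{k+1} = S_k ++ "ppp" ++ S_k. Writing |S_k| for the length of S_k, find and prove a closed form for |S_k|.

Claim: |S_k| = 2^{k+3} − 3.

Base case: |S_0| = 5, and 2^{0+3} − 3 = 5.
Assume |S_j| = 2^{j+3} − 3.
Then |S_{j+1}| = |S_j| + 3 + |S_j| = 2|S_j| + 3 = 2(2^{j+3} − 3) + 3 = 2^{j+1+3} − 6 + 3 = 2^{j+1+3} − 3.
This completes the inductive step, so |S_k| = 2^{k+3} − 3 for all k ≥ 0.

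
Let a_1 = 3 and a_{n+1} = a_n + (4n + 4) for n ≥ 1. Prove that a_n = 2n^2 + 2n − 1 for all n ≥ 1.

Base case: a_1 = 3, and 2·1^2 + 2·1 − 1 = 3.
Assume a_j = 2j^2 + 2j − 1.
Then a_{j+1} = a_j + (4j + 4) = (2j^2 + 2j − 1) + (4j + 4) = 2j^2 + 6j + 3,
and 2·(j+1)^2 + 2·(j+1) − 1 = 2j^2 + 6j + 3.
This completes the inductive step, so a_n = 2n^2 + 2n − 1 for all n ≥ 1.

a_n = 2n^2 + 2n − 1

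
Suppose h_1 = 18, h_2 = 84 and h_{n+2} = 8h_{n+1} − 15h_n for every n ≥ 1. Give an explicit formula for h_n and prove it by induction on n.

Claim: h_n = 3·5^n + 3^n.

Base cases: h_1 = 18 and 3·5^1 + 3^1 = 18; h_2 = 84 and 3·5^2 + 3^2 = 84.
Assume h_j = 3·5^j + 3^j for all 1 ≤ j ≤ r, where r ≥ 2.
Then h_{r+1} = 8h_r − 15h_{r−1} = 8·(3·5^r + 3^r) − 15·(3·5^{r−1} + 3^{r−1}) = 3·(8·5 − 15)5^{r−1} + (8·3 − 15)3^{r−1} = 75·5^{r−1} + 9·3^{r−1} = 3·5^{r+1} + 3^{r+1}.
By strong induction, h_n = 3·5^n + 3^n for all n ≥ 1.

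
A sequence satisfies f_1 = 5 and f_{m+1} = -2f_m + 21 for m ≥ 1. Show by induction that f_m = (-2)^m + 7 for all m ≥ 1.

Base case: f_1 = 5, and (-2)^1 + 7 = -2 + 7 = 5.
Assume f_j = (-2)^j + 7 for some j ≥ 1.
Then f_{j+1} = -2f_j + 21 = -2·((-2)^j + 7) + 21 = -2·(-2)^j − 14 + 21 = (-2)^{j+1} + 7.
So the formula holds for j+1, and by induction f_m = (-2)^m + 7 for all m ≥ 1.

f_m = (-2)^m + 7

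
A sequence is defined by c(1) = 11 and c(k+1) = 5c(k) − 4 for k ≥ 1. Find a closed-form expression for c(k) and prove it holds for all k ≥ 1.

Claim: c(k) = 2·5^k + 1.

Base case: c(1) = 11, and 2·5^1 + 1 = 10 + 1 = 11.
Assume c(r) = 2·5^r + 1 for some r ≥ 1.
Then c(r+1) = 5c(r) − 4 = 5·(2·5^r + 1) − 4 = 10·5^r + 5 − 4 = 2·5^{r+1} + 1.
This completes the inductive step, so c(k) = 2·5^k + 1 for all k ≥ 1.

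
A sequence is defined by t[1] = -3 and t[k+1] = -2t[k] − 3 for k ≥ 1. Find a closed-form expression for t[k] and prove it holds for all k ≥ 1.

Claim: t[k] = (-2)^k − 1.

Base case: t[1] = -3, and (-2)^1 − 1 = -2 − 1 = -3.
Assume t[r] = (-2)^r − 1 for some r ≥ 1.
Then t[r+1] = -2t[r] − 3 = -2·((-2)^r − 1) − 3 = -2·(-2)^r + 2 − 3 = (-2)^{r+1} − 1.
By induction, t[k] = (-2)^k − 1 for all k ≥ 1.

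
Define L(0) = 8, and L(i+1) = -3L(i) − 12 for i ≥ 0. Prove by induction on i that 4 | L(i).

Base case: L(0) = 8 = 4·2, so 4 | L(0).
Assume 4 | L(m), so L(m) = 4t for some integer t.
Then L(m+1) = -3L(m) − 12 = -3·(4t) − 12 = 4(-3t − 3), so 4 | L(m+1).
Hence 4 | L(i) for every i ≥ 0, by induction.

4 | L(i)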